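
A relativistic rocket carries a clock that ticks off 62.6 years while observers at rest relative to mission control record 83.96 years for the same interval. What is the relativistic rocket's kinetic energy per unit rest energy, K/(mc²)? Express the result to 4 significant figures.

γ = Δt/Δτ = 83.96/62.6 = 1.34121.
Since K = (γ−1)mc², K/(mc²) = 1.34121 − 1 = 0.3412.

0.3412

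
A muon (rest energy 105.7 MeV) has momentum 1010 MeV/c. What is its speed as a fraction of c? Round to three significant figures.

0.995c

pc/(mc²) = 1010/105.7 = 9.5553 = βγ = β/√(1−β²).
So β² = x²/(1 + x²) with x = 9.5553: x² = 91.3038, β² = 91.3038/92.3038 = 0.989166, β = 0.995.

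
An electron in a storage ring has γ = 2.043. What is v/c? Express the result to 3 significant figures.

0.872

β = √(1 − 1/γ²) = √(1 − 1/4.173849) = √0.760413 = 0.872.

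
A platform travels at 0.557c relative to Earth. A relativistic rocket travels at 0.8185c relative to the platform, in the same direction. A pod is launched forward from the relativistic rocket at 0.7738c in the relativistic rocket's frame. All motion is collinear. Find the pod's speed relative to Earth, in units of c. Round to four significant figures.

First combine the pod and relativistic rocket (S''→S'): u₁ = (0.7738 + 0.8185)/(1 + 0.7738×0.8185) = 1.5923/1.6333553 = 0.97486.
Then combine with the platform (S'→S): u = (0.97486 + 0.557)/(1 + 0.97486×0.557) = 1.53186/1.54299702 = 0.99278.

0.9928c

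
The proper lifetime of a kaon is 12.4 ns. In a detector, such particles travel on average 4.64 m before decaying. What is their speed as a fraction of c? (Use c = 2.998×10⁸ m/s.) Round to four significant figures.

Let x = d/(cτ) = 4.640 m / (2.998×10⁸ m/s × 1.240×10^-8 s) = 1.2481. Since d = βγcτ, x = βγ = β/√(1−β²).
Solving: β² = x²/(1+x²) = 1.55775/2.55775 = 0.609031, so β = 0.7804.

0.7804c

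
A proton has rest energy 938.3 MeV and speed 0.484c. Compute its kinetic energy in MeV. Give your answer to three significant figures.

Lorentz factor: γ = (1 − 0.234256)^(−1/2) = 1.14277.
Kinetic energy: K = (γ − 1)mc² = (1.14277 − 1) × 938.3 MeV = 0.14277 × 938.3 = 134 MeV.

134 MeV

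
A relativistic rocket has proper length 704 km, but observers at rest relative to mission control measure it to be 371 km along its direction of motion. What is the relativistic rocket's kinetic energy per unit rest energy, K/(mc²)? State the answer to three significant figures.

From L = L₀/γ: γ = 704/371 = 1.89757.
Since K = (γ−1)mc², K/(mc²) = 1.89757 − 1 = 0.898.

0.898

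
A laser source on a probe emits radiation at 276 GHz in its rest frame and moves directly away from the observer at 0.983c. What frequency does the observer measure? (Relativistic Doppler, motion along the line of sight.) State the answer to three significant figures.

Relativistic Doppler (source moving away): f_obs = f_src · √((1−β)/(1+β)).
With β = 0.983: factor = √(0.017/1.983) = 0.09259.
f_obs = 276 × 0.09259 = 25.6 GHz.

25.6 GHz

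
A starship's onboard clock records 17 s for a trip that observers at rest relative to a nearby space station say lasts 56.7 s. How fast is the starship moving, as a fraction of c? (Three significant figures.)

γ = Δt/Δτ = 56.7/17 = 3.3353.
β = √(1 − 1/γ²) = √(1 − 0.0898939) = √0.9101061 = 0.954.

0.954c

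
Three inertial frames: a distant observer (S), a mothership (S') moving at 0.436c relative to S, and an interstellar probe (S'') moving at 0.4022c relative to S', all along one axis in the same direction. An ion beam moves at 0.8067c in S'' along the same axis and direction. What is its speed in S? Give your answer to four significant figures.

Compose velocities in two stages. Stage 1 (into S'): u₁ = (0.8067+0.4022)/(1+0.8067×0.4022) = 0.91275.
Stage 2 (into S): u = (0.91275+0.436)/(1+0.91275×0.436) = 0.9648, so the speed is 0.9648c.

0.9648c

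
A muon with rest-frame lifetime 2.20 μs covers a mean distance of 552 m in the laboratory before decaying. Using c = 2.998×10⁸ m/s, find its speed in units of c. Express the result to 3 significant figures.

0.642c

d = βγcτ ⇒ βγ = d/(cτ) = 552.0 m / (659.56 m) = 0.83692.
β = (βγ)/√(1+(βγ)²) = 0.83692/√1.700435 = 0.642.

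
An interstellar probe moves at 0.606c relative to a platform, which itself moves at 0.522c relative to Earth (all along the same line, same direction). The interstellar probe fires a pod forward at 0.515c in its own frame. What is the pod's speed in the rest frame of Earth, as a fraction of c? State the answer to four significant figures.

0.9519c

First combine the pod and interstellar probe (S''→S'): u₁ = (0.515 + 0.606)/(1 + 0.515×0.606) = 1.121/1.31209 = 0.85436.
Then combine with the platform (S'→S): u = (0.85436 + 0.522)/(1 + 0.85436×0.522) = 1.37636/1.44597592 = 0.95186.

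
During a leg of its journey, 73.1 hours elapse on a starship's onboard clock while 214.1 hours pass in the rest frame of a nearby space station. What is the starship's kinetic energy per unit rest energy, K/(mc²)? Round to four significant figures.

From Δt = γΔτ: γ = 214.1/73.1 = 2.92886.
K/(mc²) = γ − 1 = 2.92886 − 1 = 1.929.

1.929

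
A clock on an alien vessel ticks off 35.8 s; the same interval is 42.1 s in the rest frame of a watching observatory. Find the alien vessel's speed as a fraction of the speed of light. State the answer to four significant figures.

γ = Δt/Δτ = 42.1/35.8 = 1.176.
β = √(1 − 1/γ²) = √(1 − 0.723078) = √0.276922 = 0.5262.

0.5262c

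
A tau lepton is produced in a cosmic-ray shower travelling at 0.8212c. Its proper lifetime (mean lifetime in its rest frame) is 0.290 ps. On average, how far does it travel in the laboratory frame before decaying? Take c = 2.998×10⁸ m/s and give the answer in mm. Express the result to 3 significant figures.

0.125 mm

γ = 1/√(1 − β²) = 1/√(1 − 0.67436944) = 1/√0.32563056 = 1/0.57064 = 1.7524.
Lab-frame lifetime: Δt = γτ = 1.7524 × 0.290 ps = 0.5082 ps.
Distance: d = vΔt = 0.8212 × 2.998×10⁸ m/s × 5.0820×10^-13 s = 1.25×10^-4 m = 0.125 mm.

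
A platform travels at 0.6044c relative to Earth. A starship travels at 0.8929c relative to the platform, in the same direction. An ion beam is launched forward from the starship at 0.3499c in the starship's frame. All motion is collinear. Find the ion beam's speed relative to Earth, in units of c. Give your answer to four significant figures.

Apply u = (u'+v)/(1+u'v) twice. Ion beam in the platform frame: (0.3499+0.8929)/(1+0.3499·0.8929) = 1.2428/1.31242571 = 0.94695c.
That velocity, transformed to the rest frame of Earth: (0.94695+0.6044)/(1+0.94695·0.6044) = 1.55135/1.57233658 = 0.98665c.

0.9867c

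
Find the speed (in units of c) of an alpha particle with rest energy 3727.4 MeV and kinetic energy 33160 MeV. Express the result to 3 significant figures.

0.995c

γ = 1 + K/(mc²) = 1 + 33160/3727.4 = 9.8963.
β = √(1 − 1/γ²) = √(1 − 0.0102107) = √0.9897893 = 0.995.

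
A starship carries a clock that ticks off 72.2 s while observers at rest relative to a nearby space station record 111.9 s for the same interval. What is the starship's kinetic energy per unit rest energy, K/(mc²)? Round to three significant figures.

0.550

From Δt = γΔτ: γ = 111.9/72.2 = 1.54986.
K/(mc²) = γ − 1 = 1.54986 − 1 = 0.550.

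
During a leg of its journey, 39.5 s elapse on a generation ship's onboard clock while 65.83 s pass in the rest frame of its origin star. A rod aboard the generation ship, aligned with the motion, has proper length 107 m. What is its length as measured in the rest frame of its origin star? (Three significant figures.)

64.2 m

γ = Δt/Δτ = 65.83/39.5 = 1.66658.
The rod contracts by the same γ: 107 m / 1.66658 = 64.2 m.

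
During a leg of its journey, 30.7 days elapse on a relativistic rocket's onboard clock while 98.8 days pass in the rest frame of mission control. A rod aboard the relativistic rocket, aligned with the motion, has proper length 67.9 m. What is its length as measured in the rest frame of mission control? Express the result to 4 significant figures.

21.10 m

γ = Δt/Δτ = 98.8/30.7 = 3.21824.
L = L₀/γ = 67.9/3.21824 = 21.10 m.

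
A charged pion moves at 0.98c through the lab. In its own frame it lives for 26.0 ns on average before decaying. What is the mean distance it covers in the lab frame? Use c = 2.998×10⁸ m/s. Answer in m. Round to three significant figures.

Lorentz factor: γ = (1 − 0.9604)^(−1/2) = 5.0252.
Lab-frame lifetime: Δt = γτ = 5.0252 × 26.0 ns = 130.66 ns.
Distance: d = vΔt = 0.98 × 2.998×10⁸ m/s × 1.3066×10^-7 s = 38.4 m.

38.4 m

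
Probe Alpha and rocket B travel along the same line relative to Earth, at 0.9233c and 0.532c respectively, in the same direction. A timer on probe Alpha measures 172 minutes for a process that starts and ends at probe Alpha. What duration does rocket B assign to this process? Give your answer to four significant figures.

269.1 minutes

Transform probe Alpha's velocity into rocket B's frame: (0.9233 − 0.532)/(1 − 0.9233·0.532) = 0.3913/0.5088044, so the relative speed is 0.76906c.
At |u| = 0.76906c, γ = (1 − 0.591453)^(−1/2) = 1.5645.
Probe Alpha's interval is proper; time dilation gives Δt_B = γΔτ = 1.5645 × 172 minutes = 269.1 minutes.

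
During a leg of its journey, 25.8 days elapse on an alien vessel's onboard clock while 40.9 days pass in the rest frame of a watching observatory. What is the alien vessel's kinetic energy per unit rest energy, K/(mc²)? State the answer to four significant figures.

γ = Δt/Δτ = 40.9/25.8 = 1.58527.
Since K = (γ−1)mc², K/(mc²) = 1.58527 − 1 = 0.5853.

0.5853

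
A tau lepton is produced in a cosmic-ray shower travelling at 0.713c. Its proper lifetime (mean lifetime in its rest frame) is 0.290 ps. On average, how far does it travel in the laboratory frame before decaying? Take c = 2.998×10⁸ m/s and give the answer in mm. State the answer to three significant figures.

0.0884 mm

With β = 0.713, γ = 1/√(1 − 0.713²) = 1/√0.491631 = 1.4262.
Lab-frame lifetime: Δt = γτ = 1.4262 × 0.290 ps = 0.4136 ps.
Distance: d = vΔt = 0.713 × 2.998×10⁸ m/s × 4.1360×10^-13 s = 8.84×10^-5 m = 0.0884 mm.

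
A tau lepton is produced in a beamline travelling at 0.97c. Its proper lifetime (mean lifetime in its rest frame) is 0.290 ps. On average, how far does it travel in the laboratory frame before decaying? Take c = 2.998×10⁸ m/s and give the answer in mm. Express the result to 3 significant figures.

With β = 0.97, γ = 1/√(1 − 0.97²) = 1/√0.0591 = 4.1135.
Lab-frame lifetime: Δt = γτ = 4.1135 × 0.290 ps = 1.1929 ps.
Distance: d = vΔt = 0.97 × 2.998×10⁸ m/s × 1.1929×10^-12 s = 3.47×10^-4 m = 0.347 mm.

0.347 mm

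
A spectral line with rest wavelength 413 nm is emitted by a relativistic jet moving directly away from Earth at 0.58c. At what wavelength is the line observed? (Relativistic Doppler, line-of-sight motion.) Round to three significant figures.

Relativistic Doppler for wavelength: λ_obs = λ_src · √((1+β)/(1−β)).
With β = 0.58: factor = √(1.58/0.42) = 1.9396.
λ_obs = 413 × 1.9396 = 801 nm.

801 nm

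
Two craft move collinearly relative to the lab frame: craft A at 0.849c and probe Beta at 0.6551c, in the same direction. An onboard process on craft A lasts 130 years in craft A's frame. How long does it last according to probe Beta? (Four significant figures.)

144.5 years

Transform craft A's velocity into probe Beta's frame: (0.849 − 0.6551)/(1 − 0.849·0.6551) = 0.1939/0.4438201, so the relative speed is 0.43689c.
γ for this relative speed: γ = 1/√(1 − 0.190873) = 1.1117.
Craft A's interval is proper; time dilation gives Δt_B = γΔτ = 1.1117 × 130 years = 144.5 years.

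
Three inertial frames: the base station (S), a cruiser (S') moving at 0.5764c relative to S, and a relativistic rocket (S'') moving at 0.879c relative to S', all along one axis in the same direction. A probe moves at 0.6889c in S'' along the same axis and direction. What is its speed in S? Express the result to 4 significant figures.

0.9936c

Compose velocities in two stages. Stage 1 (into S'): u₁ = (0.6889+0.879)/(1+0.6889×0.879) = 0.97655.
Stage 2 (into S): u = (0.97655+0.5764)/(1+0.97655×0.5764) = 0.99364, so the speed is 0.9936c.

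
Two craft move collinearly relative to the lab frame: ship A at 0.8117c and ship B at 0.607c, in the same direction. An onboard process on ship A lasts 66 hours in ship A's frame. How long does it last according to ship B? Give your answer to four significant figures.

72.13 hours

The velocity of ship A relative to ship B is (0.8117 − 0.607)c / (1 − 0.8117×0.607) = 0.40351c; relative speed 0.40351c.
At |u| = 0.40351c, γ = (1 − 0.16282)^(−1/2) = 1.0929.
The clock on ship A records proper time, so ship B measures Δt = γΔτ = 1.0929 × 66 = 72.13 hours.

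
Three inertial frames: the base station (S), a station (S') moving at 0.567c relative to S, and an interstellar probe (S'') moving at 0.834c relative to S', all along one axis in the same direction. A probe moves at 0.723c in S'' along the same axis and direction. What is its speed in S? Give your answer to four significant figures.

First combine the probe and interstellar probe (S''→S'): u₁ = (0.723 + 0.834)/(1 + 0.723×0.834) = 1.557/1.602982 = 0.97131.
Then combine with the station (S'→S): u = (0.97131 + 0.567)/(1 + 0.97131×0.567) = 1.53831/1.55073277 = 0.99199.

0.9920c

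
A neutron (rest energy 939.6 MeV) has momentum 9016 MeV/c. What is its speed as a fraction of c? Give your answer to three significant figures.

0.995c

pc/(mc²) = 9016/939.6 = 9.5956 = βγ = β/√(1−β²).
So β² = x²/(1 + x²) with x = 9.5956: x² = 92.0755, β² = 92.0755/93.0755 = 0.989256, β = 0.995.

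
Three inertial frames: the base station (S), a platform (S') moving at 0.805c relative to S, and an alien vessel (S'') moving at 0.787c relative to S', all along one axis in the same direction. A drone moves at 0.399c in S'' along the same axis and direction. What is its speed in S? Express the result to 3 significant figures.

Apply u = (u'+v)/(1+u'v) twice. Drone in the platform frame: (0.399+0.787)/(1+0.399·0.787) = 1.186/1.314013 = 0.90258c.
That velocity, transformed to the rest frame of the base station: (0.90258+0.805)/(1+0.90258·0.805) = 1.70758/1.7265769 = 0.989c.

0.989c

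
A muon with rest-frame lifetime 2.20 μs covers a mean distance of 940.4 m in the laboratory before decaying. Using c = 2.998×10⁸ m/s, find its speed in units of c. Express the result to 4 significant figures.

0.8187c

Lab distance = (lab lifetime)·v = γτ·βc, so βγ = d/(cτ) = 940.4/(2.998×10⁸ × 2.200×10^-6) = 1.4258.
With βγ = 1.4258: γ² = 1 + (βγ)² = 3.03291, and β = (βγ)/γ = 1.4258/1.74153 = 0.8187.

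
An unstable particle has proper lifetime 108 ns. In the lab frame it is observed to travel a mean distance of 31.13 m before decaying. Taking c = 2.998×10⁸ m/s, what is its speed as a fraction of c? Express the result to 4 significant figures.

0.6931c

Lab distance = (lab lifetime)·v = γτ·βc, so βγ = d/(cτ) = 31.13/(2.998×10⁸ × 1.080×10^-7) = 0.96144.
With βγ = 0.96144: γ² = 1 + (βγ)² = 1.924367, and β = (βγ)/γ = 0.96144/1.38722 = 0.6931.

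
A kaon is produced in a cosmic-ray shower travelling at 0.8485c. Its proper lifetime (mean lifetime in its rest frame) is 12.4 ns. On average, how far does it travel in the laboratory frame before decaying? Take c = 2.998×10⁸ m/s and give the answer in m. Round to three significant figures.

5.96 m

γ = 1/√(1 − β²) = 1/√(1 − 0.71995225) = 1/√0.28004775 = 1/0.529195 = 1.8897.
Lab-frame lifetime: Δt = γτ = 1.8897 × 12.4 ns = 23.432 ns.
Distance: d = vΔt = 0.8485 × 2.998×10⁸ m/s × 2.3432×10^-8 s = 5.96 m.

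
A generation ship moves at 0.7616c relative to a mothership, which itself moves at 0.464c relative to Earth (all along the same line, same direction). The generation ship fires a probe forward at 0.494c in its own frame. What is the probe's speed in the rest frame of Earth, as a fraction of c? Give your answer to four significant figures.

0.9670c

First combine the probe and generation ship (S''→S'): u₁ = (0.494 + 0.7616)/(1 + 0.494×0.7616) = 1.2556/1.3762304 = 0.91235.
Then combine with the mothership (S'→S): u = (0.91235 + 0.464)/(1 + 0.91235×0.464) = 1.37635/1.4233304 = 0.96699.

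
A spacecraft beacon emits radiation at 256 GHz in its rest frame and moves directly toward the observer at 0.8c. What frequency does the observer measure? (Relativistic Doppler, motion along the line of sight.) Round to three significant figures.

Relativistic Doppler (source moving toward): f_obs = f_src · √((1+β)/(1−β)).
With β = 0.8: factor = √(1.8/0.2) = 3.
f_obs = 256 × 3 = 768 GHz.

768 GHz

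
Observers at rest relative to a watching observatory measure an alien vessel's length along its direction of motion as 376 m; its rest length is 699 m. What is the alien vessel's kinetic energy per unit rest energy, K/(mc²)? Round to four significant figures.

From L = L₀/γ: γ = 699/376 = 1.85904.
Since K = (γ−1)mc², K/(mc²) = 1.85904 − 1 = 0.8590.

0.8590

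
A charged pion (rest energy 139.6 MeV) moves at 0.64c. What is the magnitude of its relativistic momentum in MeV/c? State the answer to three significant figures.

116 MeV/c

Lorentz factor: γ = (1 − 0.4096)^(−1/2) = 1.3014.
Momentum: p = γβ·mc = 1.3014 × 0.64 × 139.6 MeV/c = 116 MeV/c.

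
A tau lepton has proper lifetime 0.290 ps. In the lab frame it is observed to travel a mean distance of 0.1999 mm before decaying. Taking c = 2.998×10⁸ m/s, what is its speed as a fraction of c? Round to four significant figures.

Let x = d/(cτ) = 1.999×10^-4 m / (2.998×10⁸ m/s × 2.900×10^-13 s) = 2.2992. Since d = βγcτ, x = βγ = β/√(1−β²).
Solving: β² = x²/(1+x²) = 5.28632/6.28632 = 0.840924, so β = 0.9170.

0.9170c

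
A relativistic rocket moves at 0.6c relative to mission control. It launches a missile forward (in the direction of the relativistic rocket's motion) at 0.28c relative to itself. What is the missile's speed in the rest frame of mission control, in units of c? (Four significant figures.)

0.7534c

Relativistic velocity addition: u = (u' + v)/(1 + u'v/c²), with u' = 0.28c and v = 0.6c.
Numerator: 0.28 + 0.6 = 0.88. Denominator: 1 + (0.28)(0.6) = 1.168.
u = 0.88/1.168 = 0.75342, so the speed is 0.7534c.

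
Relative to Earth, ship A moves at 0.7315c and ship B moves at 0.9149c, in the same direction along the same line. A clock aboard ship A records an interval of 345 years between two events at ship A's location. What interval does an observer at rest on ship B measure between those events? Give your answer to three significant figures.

The velocity of ship A relative to ship B is (0.7315 − 0.9149)c / (1 − 0.7315×0.9149) = −0.5545c; relative speed 0.5545c.
γ for this relative speed: γ = 1/√(1 − 0.30747) = 1.2017.
The clock on ship A records proper time, so ship B measures Δt = γΔτ = 1.2017 × 345 = 415 years.

415 years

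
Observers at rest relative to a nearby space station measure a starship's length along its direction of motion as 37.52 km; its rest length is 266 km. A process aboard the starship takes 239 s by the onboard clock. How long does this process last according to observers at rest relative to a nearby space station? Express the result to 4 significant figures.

1694 s

From L = L₀/γ: γ = 266/37.52 = 7.08955.
The same γ dilates the second interval: 7.08955 × 239 s = 1694 s.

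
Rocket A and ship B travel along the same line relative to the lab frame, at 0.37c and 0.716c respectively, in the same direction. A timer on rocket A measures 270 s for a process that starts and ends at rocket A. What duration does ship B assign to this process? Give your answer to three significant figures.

306 s

The velocity of rocket A relative to ship B is (0.37 − 0.716)c / (1 − 0.37×0.716) = −0.4707c; relative speed 0.4707c.
γ for this relative speed: γ = 1/√(1 − 0.221558) = 1.1334.
Rocket A's interval is proper; time dilation gives Δt_B = γΔτ = 1.1334 × 270 s = 306 s.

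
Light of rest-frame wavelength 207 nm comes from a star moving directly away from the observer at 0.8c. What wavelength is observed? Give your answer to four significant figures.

621.0 nm

Relativistic Doppler for wavelength: λ_obs = λ_src · √((1+β)/(1−β)).
With β = 0.8: factor = √(1.8/0.2) = 3.
λ_obs = 207 × 3 = 621.0 nm.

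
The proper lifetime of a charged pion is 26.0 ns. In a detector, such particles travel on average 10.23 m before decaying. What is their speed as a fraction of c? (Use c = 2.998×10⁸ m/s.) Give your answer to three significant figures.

0.795c

Let x = d/(cτ) = 10.23 m / (2.998×10⁸ m/s × 2.600×10^-8 s) = 1.3124. Since d = βγcτ, x = βγ = β/√(1−β²).
Solving: β² = x²/(1+x²) = 1.72239/2.72239 = 0.632676, so β = 0.795.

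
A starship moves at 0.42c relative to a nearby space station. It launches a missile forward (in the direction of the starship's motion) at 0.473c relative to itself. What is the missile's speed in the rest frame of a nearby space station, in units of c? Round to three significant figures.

In units of c, u = (u' + v)/(1 + u'v) with u' = 0.473 and v = 0.42.
Numerator: 0.473 + 0.42 = 0.893. Denominator: 1 + (0.473)(0.42) = 1.19866.
u = 0.893/1.19866 = 0.745, so the speed is 0.745c.

0.745c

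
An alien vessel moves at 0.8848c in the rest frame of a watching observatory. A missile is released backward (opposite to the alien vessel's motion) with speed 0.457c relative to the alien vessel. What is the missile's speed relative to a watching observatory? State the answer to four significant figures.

0.7182c

In units of c, u = (u' + v)/(1 + u'v) with u' = −0.457 and v = 0.8848.
Numerator: −0.457 + 0.8848 = 0.4278. Denominator: 1 + (−0.457)(0.8848) = 0.5956464.
u = 0.4278/0.5956464 = 0.71821, so the speed is 0.7182c.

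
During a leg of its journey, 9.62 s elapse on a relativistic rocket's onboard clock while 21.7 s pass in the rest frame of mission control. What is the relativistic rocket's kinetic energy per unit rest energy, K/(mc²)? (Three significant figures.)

The time-dilation ratio gives γ = 21.7/9.62 = 2.25572.
K/(mc²) = γ − 1 = 2.25572 − 1 = 1.26.

1.26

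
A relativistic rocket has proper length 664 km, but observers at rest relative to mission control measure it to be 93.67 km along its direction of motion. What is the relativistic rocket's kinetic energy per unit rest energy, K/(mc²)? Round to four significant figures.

6.089

Length contraction gives γ = L₀/L = 664/93.67 = 7.08872.
Since K = (γ−1)mc², K/(mc²) = 7.08872 − 1 = 6.089.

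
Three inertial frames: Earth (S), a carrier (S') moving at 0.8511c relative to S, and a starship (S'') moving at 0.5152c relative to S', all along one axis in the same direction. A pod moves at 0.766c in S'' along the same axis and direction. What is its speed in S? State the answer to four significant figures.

Apply u = (u'+v)/(1+u'v) twice. Pod in the carrier frame: (0.766+0.5152)/(1+0.766·0.5152) = 1.2812/1.3946432 = 0.91866c.
That velocity, transformed to the rest frame of Earth: (0.91866+0.8511)/(1+0.91866·0.8511) = 1.76976/1.781871526 = 0.9932c.

0.9932c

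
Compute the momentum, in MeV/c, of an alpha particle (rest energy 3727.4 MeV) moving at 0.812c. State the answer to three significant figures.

With β = 0.812, γ = 1/√(1 − 0.812²) = 1/√0.340656 = 1.7133.
Momentum: p = γβ·mc = 1.7133 × 0.812 × 3727.4 MeV/c = 5190 MeV/c.

5190 MeV/c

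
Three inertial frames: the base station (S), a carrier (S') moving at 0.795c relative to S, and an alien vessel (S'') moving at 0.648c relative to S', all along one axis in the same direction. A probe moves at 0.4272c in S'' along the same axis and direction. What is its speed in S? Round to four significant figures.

0.9806c

Apply u = (u'+v)/(1+u'v) twice. Probe in the carrier frame: (0.4272+0.648)/(1+0.4272·0.648) = 1.0752/1.2768256 = 0.84209c.
That velocity, transformed to the rest frame of the base station: (0.84209+0.795)/(1+0.84209·0.795) = 1.63709/1.66946155 = 0.98061c.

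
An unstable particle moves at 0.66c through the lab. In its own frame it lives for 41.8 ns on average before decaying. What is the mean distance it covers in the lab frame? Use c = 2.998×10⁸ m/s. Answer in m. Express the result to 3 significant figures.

11.0 m

γ = 1/√(1 − β²) = 1/√(1 − 0.4356) = 1/√0.5644 = 1/0.751266 = 1.3311.
Lab-frame lifetime: Δt = γτ = 1.3311 × 41.8 ns = 55.64 ns.
Distance: d = vΔt = 0.66 × 2.998×10⁸ m/s × 5.5640×10^-8 s = 11.0 m.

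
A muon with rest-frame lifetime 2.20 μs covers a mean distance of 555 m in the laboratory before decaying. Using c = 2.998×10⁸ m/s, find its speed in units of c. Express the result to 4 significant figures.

0.6439c

d = βγcτ ⇒ βγ = d/(cτ) = 555.0 m / (659.56 m) = 0.84147.
β = (βγ)/√(1+(βγ)²) = 0.84147/√1.708072 = 0.6439.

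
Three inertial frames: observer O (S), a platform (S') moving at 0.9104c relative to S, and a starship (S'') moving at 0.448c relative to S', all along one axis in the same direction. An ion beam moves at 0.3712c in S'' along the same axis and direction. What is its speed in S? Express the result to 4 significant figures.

0.9837c

First combine the ion beam and starship (S''→S'): u₁ = (0.3712 + 0.448)/(1 + 0.3712×0.448) = 0.8192/1.1662976 = 0.70239.
Then combine with the platform (S'→S): u = (0.70239 + 0.9104)/(1 + 0.70239×0.9104) = 1.61279/1.639455856 = 0.98373.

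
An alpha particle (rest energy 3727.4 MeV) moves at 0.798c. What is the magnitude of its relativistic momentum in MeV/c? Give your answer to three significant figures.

4940 MeV/c

With β = 0.798, γ = 1/√(1 − 0.798²) = 1/√0.363196 = 1.6593.
Momentum: p = γβ·mc = 1.6593 × 0.798 × 3727.4 MeV/c = 4940 MeV/c.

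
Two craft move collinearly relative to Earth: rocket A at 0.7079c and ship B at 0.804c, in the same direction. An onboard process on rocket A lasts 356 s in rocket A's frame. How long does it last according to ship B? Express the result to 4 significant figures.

365.2 s

The velocity of rocket A relative to ship B is (0.7079 − 0.804)c / (1 − 0.7079×0.804) = −0.22305c; relative speed 0.22305c.
At |u| = 0.22305c, γ = (1 − 0.0497513)^(−1/2) = 1.0258.
Rocket A's interval is proper; time dilation gives Δt_B = γΔτ = 1.0258 × 356 s = 365.2 s.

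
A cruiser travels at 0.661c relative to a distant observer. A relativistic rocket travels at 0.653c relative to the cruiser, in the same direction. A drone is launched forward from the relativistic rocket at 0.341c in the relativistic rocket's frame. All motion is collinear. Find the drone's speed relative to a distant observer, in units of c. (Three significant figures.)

Apply u = (u'+v)/(1+u'v) twice. Drone in the cruiser frame: (0.341+0.653)/(1+0.341·0.653) = 0.994/1.222673 = 0.81297c.
That velocity, transformed to the rest frame of a distant observer: (0.81297+0.661)/(1+0.81297·0.661) = 1.47397/1.53737317 = 0.95876c.

0.959c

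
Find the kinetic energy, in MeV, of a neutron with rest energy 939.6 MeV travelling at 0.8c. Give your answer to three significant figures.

Lorentz factor: γ = (1 − 0.64)^(−1/2) = 1.66667.
Kinetic energy: K = (γ − 1)mc² = (1.66667 − 1) × 939.6 MeV = 0.66667 × 939.6 = 626 MeV.

626 MeV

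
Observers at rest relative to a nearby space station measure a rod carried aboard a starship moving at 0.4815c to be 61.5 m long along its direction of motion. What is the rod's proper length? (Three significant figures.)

70.2 m

With β = 0.4815, γ = 1/√(1 − 0.4815²) = 1/√0.76815775 = 1.141.
Proper length: L₀ = γ·L = 1.141 × 61.5 = 70.2 m.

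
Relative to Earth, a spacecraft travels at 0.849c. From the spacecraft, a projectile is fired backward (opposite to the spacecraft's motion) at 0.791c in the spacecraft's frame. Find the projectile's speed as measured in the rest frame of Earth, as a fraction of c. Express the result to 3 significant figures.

0.177c

Relativistic velocity addition: u = (u' + v)/(1 + u'v/c²), with u' = −0.791c and v = 0.849c.
Numerator: −0.791 + 0.849 = 0.058. Denominator: 1 + (−0.791)(0.849) = 0.328441.
u = 0.058/0.328441 = 0.17659, so the speed is 0.177c.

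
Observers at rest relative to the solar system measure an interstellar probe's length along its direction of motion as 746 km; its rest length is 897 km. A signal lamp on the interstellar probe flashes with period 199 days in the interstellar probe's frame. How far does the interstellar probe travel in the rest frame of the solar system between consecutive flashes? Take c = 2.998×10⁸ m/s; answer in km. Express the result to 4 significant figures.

From L = L₀/γ: γ = 897/746 = 1.20241.
β = √(1 − 1/γ²) = 0.55528. Lab-frame period = γτ = 1.20241×199 days = 239.28 days. Distance = βc × γτ = 0.55528 × 2.998×10⁸ m/s × 20673792 s = 3.4416×10^15 m = 3.442×10^12 km.

3.442×10^12 km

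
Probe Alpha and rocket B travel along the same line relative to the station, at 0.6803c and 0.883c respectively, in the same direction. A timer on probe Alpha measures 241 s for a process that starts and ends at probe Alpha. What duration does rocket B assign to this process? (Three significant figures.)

Transform probe Alpha's velocity into rocket B's frame: (0.6803 − 0.883)/(1 − 0.6803·0.883) = −0.2027/0.3992951, so the relative speed is 0.50764c.
At |u| = 0.50764c, γ = (1 − 0.257698)^(−1/2) = 1.1607.
Probe Alpha's interval is proper; time dilation gives Δt_B = γΔτ = 1.1607 × 241 s = 280 s.

280 s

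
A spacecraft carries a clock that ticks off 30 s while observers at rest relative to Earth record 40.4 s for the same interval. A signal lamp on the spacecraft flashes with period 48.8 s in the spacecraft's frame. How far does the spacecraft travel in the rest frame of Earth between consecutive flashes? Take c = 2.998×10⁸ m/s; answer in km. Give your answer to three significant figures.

1.32×10^7 km

From Δt = γΔτ: γ = 40.4/30 = 1.34667.
β = √(1 − 1/γ²) = 0.66977. Lab-frame period = γτ = 1.34667×48.8 s = 65.717 s. Distance = βc × γτ = 0.66977 × 2.998×10⁸ m/s × 65.717 s = 1.3196×10^10 m = 1.32×10^7 km.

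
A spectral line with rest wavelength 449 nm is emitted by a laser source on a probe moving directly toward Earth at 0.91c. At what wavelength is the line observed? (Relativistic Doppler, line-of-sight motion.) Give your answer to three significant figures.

Relativistic Doppler for wavelength: λ_obs = λ_src · √((1−β)/(1+β)).
With β = 0.91: factor = √(0.09/1.91) = 0.21707.
λ_obs = 449 × 0.21707 = 97.5 nm.

97.5 nm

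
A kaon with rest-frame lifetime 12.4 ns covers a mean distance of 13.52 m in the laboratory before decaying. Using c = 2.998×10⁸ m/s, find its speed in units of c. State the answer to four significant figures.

0.9642c

Lab distance = (lab lifetime)·v = γτ·βc, so βγ = d/(cτ) = 13.52/(2.998×10⁸ × 1.240×10^-8) = 3.6368.
With βγ = 3.6368: γ² = 1 + (βγ)² = 14.2263, and β = (βγ)/γ = 3.6368/3.77178 = 0.9642.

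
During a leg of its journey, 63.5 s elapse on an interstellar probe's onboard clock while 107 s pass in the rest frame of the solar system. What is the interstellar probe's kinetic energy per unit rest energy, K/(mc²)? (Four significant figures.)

From Δt = γΔτ: γ = 107/63.5 = 1.68504.
Since K = (γ−1)mc², K/(mc²) = 1.68504 − 1 = 0.6850.

0.6850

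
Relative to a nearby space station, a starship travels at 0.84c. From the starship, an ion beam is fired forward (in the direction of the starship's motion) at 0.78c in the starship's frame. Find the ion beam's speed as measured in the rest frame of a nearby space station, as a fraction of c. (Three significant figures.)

0.979c

Relativistic velocity addition: u = (u' + v)/(1 + u'v/c²), with u' = 0.78c and v = 0.84c.
Numerator: 0.78 + 0.84 = 1.62. Denominator: 1 + (0.78)(0.84) = 1.6552.
u = 1.62/1.6552 = 0.97873, so the speed is 0.979c.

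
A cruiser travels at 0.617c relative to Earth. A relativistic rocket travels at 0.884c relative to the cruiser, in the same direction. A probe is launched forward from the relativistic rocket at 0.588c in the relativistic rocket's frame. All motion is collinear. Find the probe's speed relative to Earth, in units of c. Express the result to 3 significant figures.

First combine the probe and relativistic rocket (S''→S'): u₁ = (0.588 + 0.884)/(1 + 0.588×0.884) = 1.472/1.519792 = 0.96855.
Then combine with the cruiser (S'→S): u = (0.96855 + 0.617)/(1 + 0.96855×0.617) = 1.58555/1.59759535 = 0.99246.

0.992c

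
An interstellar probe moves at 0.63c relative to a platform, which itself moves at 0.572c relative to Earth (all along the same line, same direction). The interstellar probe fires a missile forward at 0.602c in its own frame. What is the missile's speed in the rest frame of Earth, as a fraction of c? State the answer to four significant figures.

0.9698c

First combine the missile and interstellar probe (S''→S'): u₁ = (0.602 + 0.63)/(1 + 0.602×0.63) = 1.232/1.37926 = 0.89323.
Then combine with the platform (S'→S): u = (0.89323 + 0.572)/(1 + 0.89323×0.572) = 1.46523/1.51092756 = 0.96976.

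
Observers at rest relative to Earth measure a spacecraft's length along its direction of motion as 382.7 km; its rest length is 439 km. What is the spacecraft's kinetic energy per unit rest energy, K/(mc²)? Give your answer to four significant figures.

Length contraction gives γ = L₀/L = 439/382.7 = 1.14711.
K/(mc²) = γ − 1 = 1.14711 − 1 = 0.1471.

0.1471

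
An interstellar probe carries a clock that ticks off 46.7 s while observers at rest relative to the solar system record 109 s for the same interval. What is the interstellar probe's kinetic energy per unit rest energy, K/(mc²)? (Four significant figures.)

The time-dilation ratio gives γ = 109/46.7 = 2.33405.
Since K = (γ−1)mc², K/(mc²) = 2.33405 − 1 = 1.334.

1.334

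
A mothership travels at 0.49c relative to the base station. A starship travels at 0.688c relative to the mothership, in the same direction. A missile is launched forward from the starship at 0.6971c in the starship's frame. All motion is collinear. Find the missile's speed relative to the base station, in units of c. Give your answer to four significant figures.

Compose velocities in two stages. Stage 1 (into S'): u₁ = (0.6971+0.688)/(1+0.6971×0.688) = 0.93613.
Stage 2 (into S): u = (0.93613+0.49)/(1+0.93613×0.49) = 0.97767, so the speed is 0.9777c.

0.9777c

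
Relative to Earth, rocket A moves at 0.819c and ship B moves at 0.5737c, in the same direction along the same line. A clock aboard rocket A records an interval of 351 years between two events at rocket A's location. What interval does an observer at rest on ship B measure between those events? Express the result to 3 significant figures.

The velocity of rocket A relative to ship B is (0.819 − 0.5737)c / (1 − 0.819×0.5737) = 0.46271c; relative speed 0.46271c.
γ for this relative speed: γ = 1/√(1 − 0.214101) = 1.128.
The clock on rocket A records proper time, so ship B measures Δt = γΔτ = 1.128 × 351 = 396 years.

396 years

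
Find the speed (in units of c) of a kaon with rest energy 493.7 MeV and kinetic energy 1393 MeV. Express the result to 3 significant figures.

0.965c

K = (γ−1)mc², so γ = 1 + 1393/493.7 = 3.8216.
Then v/c = √(1 − γ⁻²) = √(1 − 0.0684715) = √0.9315285 = 0.965.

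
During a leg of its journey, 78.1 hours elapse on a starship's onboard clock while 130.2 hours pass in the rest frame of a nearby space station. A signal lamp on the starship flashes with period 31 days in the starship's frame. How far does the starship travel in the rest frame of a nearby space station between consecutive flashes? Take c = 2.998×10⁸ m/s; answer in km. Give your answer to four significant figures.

The time-dilation ratio gives γ = 130.2/78.1 = 1.66709.
β = √(1 − 1/γ²) = 0.80011. Lab-frame period = γτ = 1.66709×31 days = 51.68 days. Distance = βc × γτ = 0.80011 × 2.998×10⁸ m/s × 4465152 s = 1.0711×10^15 m = 1.071×10^12 km.

1.071×10^12 km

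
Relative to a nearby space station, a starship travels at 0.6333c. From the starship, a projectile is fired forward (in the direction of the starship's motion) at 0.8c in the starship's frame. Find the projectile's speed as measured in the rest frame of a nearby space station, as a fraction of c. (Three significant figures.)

0.951c

In units of c, u = (u' + v)/(1 + u'v) with u' = 0.8 and v = 0.6333.
Numerator: 0.8 + 0.6333 = 1.4333. Denominator: 1 + (0.8)(0.6333) = 1.50664.
u = 1.4333/1.50664 = 0.95132, so the speed is 0.951c.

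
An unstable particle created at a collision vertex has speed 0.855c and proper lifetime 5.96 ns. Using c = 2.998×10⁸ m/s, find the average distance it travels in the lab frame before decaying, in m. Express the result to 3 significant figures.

β² = 0.731025, so γ = 1/√0.268975 = 1.9282.
Lab-frame lifetime: Δt = γτ = 1.9282 × 5.96 ns = 11.492 ns.
Distance: d = vΔt = 0.855 × 2.998×10⁸ m/s × 1.1492×10^-8 s = 2.95 m.

2.95 m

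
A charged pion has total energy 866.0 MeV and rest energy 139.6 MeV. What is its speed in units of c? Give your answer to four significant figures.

Total energy E = γmc² gives γ = 866.0/139.6 = 6.2034.
Hence β = √(1 − 1/γ²) = √(1 − 0.0259861) = √0.9740139 = 0.9869.

0.9869c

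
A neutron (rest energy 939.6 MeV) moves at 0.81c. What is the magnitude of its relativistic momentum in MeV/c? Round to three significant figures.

γ = 1/√(1 − β²) = 1/√(1 − 0.6561) = 1/√0.3439 = 1/0.58643 = 1.7052.
Momentum: p = γβ·mc = 1.7052 × 0.81 × 939.6 MeV/c = 1300 MeV/c.

1300 MeV/c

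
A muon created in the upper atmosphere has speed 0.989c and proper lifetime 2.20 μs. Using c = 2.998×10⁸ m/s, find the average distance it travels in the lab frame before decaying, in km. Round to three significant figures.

4.41 km

With β = 0.989, γ = 1/√(1 − 0.989²) = 1/√0.021879 = 6.7606.
Lab-frame lifetime: Δt = γτ = 6.7606 × 2.20 μs = 14.873 μs.
Distance: d = vΔt = 0.989 × 2.998×10⁸ m/s × 1.4873×10^-5 s = 4410 m = 4.41 km.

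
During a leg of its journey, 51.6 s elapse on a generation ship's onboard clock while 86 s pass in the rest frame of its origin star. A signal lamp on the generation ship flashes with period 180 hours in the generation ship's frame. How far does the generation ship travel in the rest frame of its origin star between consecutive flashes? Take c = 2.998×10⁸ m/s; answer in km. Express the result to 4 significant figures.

2.590×10^11 km

From Δt = γΔτ: γ = 86/51.6 = 1.66667.
β = √(1 − 1/γ²) = 0.8. Lab-frame period = γτ = 1.66667×180 hours = 300 hours. Distance = βc × γτ = 0.8 × 2.998×10⁸ m/s × 1080000 s = 2.5903×10^14 m = 2.590×10^11 km.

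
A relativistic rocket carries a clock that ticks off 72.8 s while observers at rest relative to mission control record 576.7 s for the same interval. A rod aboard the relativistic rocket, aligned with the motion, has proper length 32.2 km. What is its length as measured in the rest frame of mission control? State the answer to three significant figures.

From Δt = γΔτ: γ = 576.7/72.8 = 7.9217.
The rod contracts by the same γ: 32.2 km / 7.9217 = 4.06 km.

4.06 km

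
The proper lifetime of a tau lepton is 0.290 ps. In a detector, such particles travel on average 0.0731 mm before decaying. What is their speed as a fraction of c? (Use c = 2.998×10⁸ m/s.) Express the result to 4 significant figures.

0.6435c

Lab distance = (lab lifetime)·v = γτ·βc, so βγ = d/(cτ) = 7.310×10^-5/(2.998×10⁸ × 2.900×10^-13) = 0.84079.
With βγ = 0.84079: γ² = 1 + (βγ)² = 1.706928, and β = (βγ)/γ = 0.84079/1.30649 = 0.6435.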